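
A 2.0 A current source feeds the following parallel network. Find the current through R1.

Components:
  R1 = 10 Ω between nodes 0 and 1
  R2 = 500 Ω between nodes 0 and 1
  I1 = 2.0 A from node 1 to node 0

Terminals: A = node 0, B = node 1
All resistors sit directly between nodes 0 and 1, so they are in parallel and share one voltage V; the full source current 2 A splits among them.
1/R_par = 1/10 + 1/500 = 0.102 S  =>  R_par = 9.804 Ω
V = I × R_par = 2 × 9.804 = 19.61 V
I_R1 = V/R1 = 19.61/10 = 1.961 A

Final answer: 1.961 A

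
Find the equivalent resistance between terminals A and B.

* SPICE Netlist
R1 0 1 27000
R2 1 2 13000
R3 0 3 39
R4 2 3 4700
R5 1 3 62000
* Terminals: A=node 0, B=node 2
The network is not a plain series/parallel combination. Inject a 1 A test current into terminal A (node 0) and return it from terminal B (node 2); then R_eq = V_A / (1 A).
Nodal analysis, taking node 2 as the 0 V reference.
Current source I_test pushes 1 A into node 0 and draws it out of node 2.
KCL at each unknown node (sum of currents leaving = 0; resistances in Ω):
  Node 0: (V_0 - V_1)/27000 + (V_0 - V_3)/39 - 1 = 0
  Node 1: (V_1 - V_0)/27000 + (V_1 - 0)/13000 + (V_1 - V_3)/62000 = 0
  Node 3: (V_3 - V_0)/39 + (V_3 - V_1)/62000 + (V_3 - 0)/4700 = 0
Collecting terms (coefficients in siemens):
  0.02568·V_0 - 0.00003704·V_1 - 0.02564·V_3 = 1
  0.0001301·V_1 - 0.00003704·V_0 - 0.00001613·V_3 = 0
  0.02587·V_3 - 0.02564·V_0 - 0.00001613·V_1 = 0
Solving these 3 simultaneous equations (Gaussian elimination) gives:
  V_0 = 4127 V, V_1 = 1682 V, V_3 = 4092 V
R_eq = V_0 / 1 A = 4127 Ω = 4.127 kΩ

Final answer: 4.127 kΩ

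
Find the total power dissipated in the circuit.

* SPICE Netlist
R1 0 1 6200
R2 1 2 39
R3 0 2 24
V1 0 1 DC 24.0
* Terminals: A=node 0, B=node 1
Nodal analysis, taking node 1 as the 0 V reference.
Source V1 fixes V_0 = 24 V.
KCL at each unknown node (sum of currents leaving = 0; resistances in Ω):
  Node 2: (V_2 - 0)/39 + (V_2 - 24)/24 = 0
Collecting terms: 0.06731 × V_2 = 1  =>  V_2 = 14.86 V
Power in each resistor, P = (ΔV)²/R:
  P_R1 = (24 - 0)²/6200 = 0.0929 W
  P_R2 = (0 - 14.86)²/39 = 5.66 W
  P_R3 = (24 - 14.86)²/24 = 3.483 W
P_total = P_R1 + P_R2 + P_R3 = 9.236 W

Final answer: 9.236 W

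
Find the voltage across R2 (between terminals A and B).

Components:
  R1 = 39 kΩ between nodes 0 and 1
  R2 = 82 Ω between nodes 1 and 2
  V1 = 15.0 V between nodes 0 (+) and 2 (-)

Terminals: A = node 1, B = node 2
R1 and R2 are in series across V1 (node 0 → node 1 → node 2), and the output A–B is taken across R2, so this is a voltage divider.
Series current: I = V1/(R1 + R2) = 15/(39000 + 82) = 15/39080 = 0.0003838 A
V_R2 = I × R2 = V1 × R2/(R1 + R2) = 15 × 82/39080 = 0.03147 V

Final answer: 0.03147 V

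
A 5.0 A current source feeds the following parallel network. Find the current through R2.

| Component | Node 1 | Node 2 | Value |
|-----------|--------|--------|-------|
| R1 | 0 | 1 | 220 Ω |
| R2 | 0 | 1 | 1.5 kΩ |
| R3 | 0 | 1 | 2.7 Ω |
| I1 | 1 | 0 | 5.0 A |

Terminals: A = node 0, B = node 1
All resistors sit directly between nodes 0 and 1, so they are in parallel and share one voltage V; the full source current 5 A splits among them.
1/R_par = 1/220 + 1/1500 + 1/2.7 = 0.3756 S  =>  R_par = 2.663 Ω
V = I × R_par = 5 × 2.663 = 13.31 V
I_R2 = V/R2 = 13.31/1500 = 0.008875 A

Final answer: 0.008875 A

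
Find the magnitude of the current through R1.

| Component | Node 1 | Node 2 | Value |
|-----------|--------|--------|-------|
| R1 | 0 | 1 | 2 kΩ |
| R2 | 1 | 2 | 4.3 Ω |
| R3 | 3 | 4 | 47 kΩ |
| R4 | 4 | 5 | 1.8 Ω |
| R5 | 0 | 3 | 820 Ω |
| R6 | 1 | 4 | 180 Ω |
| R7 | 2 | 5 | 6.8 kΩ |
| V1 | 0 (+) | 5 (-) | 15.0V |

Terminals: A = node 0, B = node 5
Nodal analysis, taking node 5 as the 0 V reference.
Source V1 fixes V_0 = 15 V.
KCL at each unknown node (sum of currents leaving = 0; resistances in Ω):
  Node 1: (V_1 - 15)/2000 + (V_1 - V_2)/4.3 + (V_1 - V_4)/180 = 0
  Node 2: (V_2 - V_1)/4.3 + (V_2 - 0)/6800 = 0
  Node 3: (V_3 - V_4)/47000 + (V_3 - 15)/820 = 0
  Node 4: (V_4 - V_3)/47000 + (V_4 - 0)/1.8 + (V_4 - V_1)/180 = 0
Collecting terms (coefficients in siemens):
  0.2386·V_1 - 0.2326·V_2 - 0.005556·V_4 = 0.0075
  0.2327·V_2 - 0.2326·V_1 = 0
  0.001241·V_3 - 0.00002128·V_4 = 0.01829
  0.5611·V_4 - 0.005556·V_1 - 0.00002128·V_3 = 0
Solving these 4 simultaneous equations (Gaussian elimination) gives:
  V_1 = 1.221 V, V_2 = 1.22 V, V_3 = 14.74 V, V_4 = 0.01264 V
I_R1 = (V_0 - V_1)/R1 = (15 - 1.221)/2000 = 0.00689 A
|I_R1| = 0.00689 A

Final answer: |I_R1| = 0.00689 A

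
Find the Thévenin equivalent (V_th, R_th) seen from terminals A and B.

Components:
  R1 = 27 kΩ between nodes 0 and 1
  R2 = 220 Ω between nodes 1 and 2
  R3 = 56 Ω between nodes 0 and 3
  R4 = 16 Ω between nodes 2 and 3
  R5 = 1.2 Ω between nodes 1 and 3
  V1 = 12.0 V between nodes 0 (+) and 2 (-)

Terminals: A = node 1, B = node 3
Step 1 — V_th is the open-circuit voltage V_A - V_B (nothing connected across the terminals).
Nodal analysis, taking node 2 as the 0 V reference.
Source V1 fixes V_0 = 12 V.
KCL at each unknown node (sum of currents leaving = 0; resistances in Ω):
  Node 1: (V_1 - 12)/27000 + (V_1 - 0)/220 + (V_1 - V_3)/1.2 = 0
  Node 3: (V_3 - 12)/56 + (V_3 - 0)/16 + (V_3 - V_1)/1.2 = 0
Collecting terms (coefficients in siemens):
  0.8379·V_1 - 0.8333·V_3 = 0.0004444
  0.9137·V_3 - 0.8333·V_1 = 0.2143
Determinant D = (0.8379)(0.9137) - (-0.8333)(-0.8333) = 0.07115
V_1 = [(0.0004444)(0.9137) - (-0.8333)(0.2143)]/D = 2.515 V
V_3 = [(0.8379)(0.2143) - (0.0004444)(-0.8333)]/D = 2.529 V
V_th = V_1 - V_3 = 2.515 - 2.529 = -0.0133 V
Step 2 — R_th: zero the source — replace V1 by a short circuit (node 2 merges into node 0) — and find the resistance seen between A (node 1) and B (node 3).
Reduce the network between node 1 (A) and node 3 (B) by series/parallel combination:
  Rp1 = R1 ‖ R2 (parallel, both between nodes 0 and 1) = 1/(1/27000 + 1/220) = 218.2 Ω
  Rp2 = R3 ‖ R4 (parallel, both between nodes 0 and 3) = 1/(1/56 + 1/16) = 12.44 Ω
  Rs1 = Rp1 + Rp2 (series, joined only at node 0) = 218.2 + 12.44 = 230.7 Ω
  Rp3 = R5 ‖ Rs1 (parallel, both between nodes 1 and 3) = 1/(1/1.2 + 1/230.7) = 1.194 Ω
R_th = 1.194 Ω

Final answer: V_th = -0.0133 V, R_th = 1.194 Ω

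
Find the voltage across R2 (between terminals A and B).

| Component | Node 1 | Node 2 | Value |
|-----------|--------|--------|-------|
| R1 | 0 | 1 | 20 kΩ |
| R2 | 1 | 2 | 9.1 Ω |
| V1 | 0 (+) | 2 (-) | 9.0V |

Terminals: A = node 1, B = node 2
R1 and R2 are in series across V1 (node 0 → node 1 → node 2), and the output A–B is taken across R2, so this is a voltage divider.
Series current: I = V1/(R1 + R2) = 9/(20000 + 9.1) = 9/20010 = 0.0004498 A
V_R2 = I × R2 = V1 × R2/(R1 + R2) = 9 × 9.1/20010 = 0.004093 V

Final answer: 0.004093 V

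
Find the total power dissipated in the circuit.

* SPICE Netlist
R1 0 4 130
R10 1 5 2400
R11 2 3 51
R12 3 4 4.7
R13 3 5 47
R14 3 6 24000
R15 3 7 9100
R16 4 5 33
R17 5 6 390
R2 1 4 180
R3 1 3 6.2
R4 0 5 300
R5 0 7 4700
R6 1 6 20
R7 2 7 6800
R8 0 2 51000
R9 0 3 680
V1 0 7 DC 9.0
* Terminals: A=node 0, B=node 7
Nodal analysis, taking node 7 as the 0 V reference.
Source V1 fixes V_0 = 9 V.
KCL at each unknown node (sum of currents leaving = 0; resistances in Ω):
  Node 1: (V_1 - V_4)/180 + (V_1 - V_3)/6.2 + (V_1 - V_6)/20 + (V_1 - V_5)/2400 = 0
  Node 2: (V_2 - 0)/6800 + (V_2 - 9)/51000 + (V_2 - V_3)/51 = 0
  Node 3: (V_3 - V_1)/6.2 + (V_3 - 9)/680 + (V_3 - V_2)/51 + (V_3 - V_4)/4.7 + (V_3 - V_5)/47 + (V_3 - V_6)/24000 + (V_3 - 0)/9100 = 0
  Node 4: (V_4 - 9)/130 + (V_4 - V_1)/180 + (V_4 - V_3)/4.7 + (V_4 - V_5)/33 = 0
  Node 5: (V_5 - 9)/300 + (V_5 - V_1)/2400 + (V_5 - V_3)/47 + (V_5 - V_4)/33 + (V_5 - V_6)/390 = 0
  Node 6: (V_6 - V_1)/20 + (V_6 - V_3)/24000 + (V_6 - V_5)/390 = 0
Collecting terms (coefficients in siemens):
  0.2173·V_1 - 0.1613·V_3 - 0.005556·V_4 - 0.0004167·V_5 - 0.05·V_6 = 0
  0.01977·V_2 - 0.01961·V_3 = 0.0001765
  0.4166·V_3 - 0.1613·V_1 - 0.01961·V_2 - 0.2128·V_4 - 0.02128·V_5 - 0.00004167·V_6 = 0.01324
  0.2563·V_4 - 0.005556·V_1 - 0.2128·V_3 - 0.0303·V_5 = 0.06923
  0.05789·V_5 - 0.0004167·V_1 - 0.02128·V_3 - 0.0303·V_4 - 0.002564·V_6 = 0.03
  0.05261·V_6 - 0.05·V_1 - 0.00004167·V_3 - 0.002564·V_5 = 0
Solving these 6 simultaneous equations (Gaussian elimination) gives:
  V_1 = 8.812 V, V_2 = 8.746 V, V_3 = 8.811 V, V_4 = 8.819 V
  V_5 = 8.826 V, V_6 = 8.813 V
Power in each resistor, P = (ΔV)²/R:
  P_R1 = (9 - 8.819)²/130 = 0.0002523 W
  P_R2 = (8.812 - 8.819)²/180 = 0.0000002665 W
  P_R3 = (8.812 - 8.811)²/6.2 = 0.00000003896 W
  P_R4 = (9 - 8.826)²/300 = 0.0001006 W
  P_R5 = (9 - 0)²/4700 = 0.01723 W
  P_R6 = (8.812 - 8.813)²/20 = 0.00000002427 W
  P_R7 = (8.746 - 0)²/6800 = 0.01125 W
  P_R8 = (9 - 8.746)²/51000 = 0.000001264 W
  P_R9 = (9 - 8.811)²/680 = 0.00005227 W
  P_R10 = (8.812 - 8.826)²/2400 = 0.00000008523 W
  P_R11 = (8.746 - 8.811)²/51 = 0.00008372 W
  P_R12 = (8.811 - 8.819)²/4.7 = 0.00001171 W
  P_R13 = (8.811 - 8.826)²/47 = 0.000004656 W
  P_R14 = (8.811 - 8.813)²/24000 = 0.00000000005883 W
  P_R15 = (8.811 - 0)²/9100 = 0.008532 W
  P_R16 = (8.819 - 8.826)²/33 = 0.000001649 W
  P_R17 = (8.826 - 8.813)²/390 = 0.0000004746 W
P_total = P_R1 + P_R2 + P_R3 + P_R4 + P_R5 + P_R6 + P_R7 + P_R8 + P_R9 + P_R10 + P_R11 + P_R12 + P_R13 + P_R14 + P_R15 + P_R16 + P_R17 = 0.03752 W

Final answer: 0.03752 W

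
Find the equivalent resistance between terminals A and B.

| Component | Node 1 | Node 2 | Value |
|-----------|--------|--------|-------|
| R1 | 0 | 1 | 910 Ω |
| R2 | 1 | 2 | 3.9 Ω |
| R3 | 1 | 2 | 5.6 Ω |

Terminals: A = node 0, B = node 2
Reduce the network between node 0 (A) and node 2 (B) by series/parallel combination:
  Rp1 = R2 ‖ R3 (parallel, both between nodes 1 and 2) = 1/(1/3.9 + 1/5.6) = 2.299 Ω
  Rs1 = R1 + Rp1 (series, joined only at node 1) = 910 + 2.299 = 912.3 Ω
R_eq = 912.3 Ω

Final answer: 912.3 Ω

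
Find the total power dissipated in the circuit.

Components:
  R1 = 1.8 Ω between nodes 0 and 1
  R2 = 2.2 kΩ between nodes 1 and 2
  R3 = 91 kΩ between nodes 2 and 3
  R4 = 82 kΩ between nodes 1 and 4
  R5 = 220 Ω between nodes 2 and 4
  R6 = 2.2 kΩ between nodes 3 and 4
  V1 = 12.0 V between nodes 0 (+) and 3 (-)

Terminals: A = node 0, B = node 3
Nodal analysis, taking node 3 as the 0 V reference.
Source V1 fixes V_0 = 12 V.
KCL at each unknown node (sum of currents leaving = 0; resistances in Ω):
  Node 1: (V_1 - 12)/1.8 + (V_1 - V_2)/2200 + (V_1 - V_4)/82000 = 0
  Node 2: (V_2 - V_1)/2200 + (V_2 - 0)/91000 + (V_2 - V_4)/220 = 0
  Node 4: (V_4 - V_1)/82000 + (V_4 - V_2)/220 + (V_4 - 0)/2200 = 0
Collecting terms (coefficients in siemens):
  0.556·V_1 - 0.0004545·V_2 - 0.0000122·V_4 = 6.667
  0.005011·V_2 - 0.0004545·V_1 - 0.004545·V_4 = 0
  0.005012·V_4 - 0.0000122·V_1 - 0.004545·V_2 = 0
Solving these 3 simultaneous equations (Gaussian elimination) gives:
  V_1 = 12 V, V_2 = 6.284 V, V_4 = 5.728 V
Power in each resistor, P = (ΔV)²/R:
  P_R1 = (12 - 12)²/1.8 = 0.00001286 W
  P_R2 = (12 - 6.284)²/2200 = 0.01483 W
  P_R3 = (6.284 - 0)²/91000 = 0.0004339 W
  P_R4 = (12 - 5.728)²/82000 = 0.000479 W
  P_R5 = (6.284 - 5.728)²/220 = 0.001405 W
  P_R6 = (0 - 5.728)²/2200 = 0.01491 W
P_total = P_R1 + P_R2 + P_R3 + P_R4 + P_R5 + P_R6 = 0.03207 W

Final answer: 0.03207 W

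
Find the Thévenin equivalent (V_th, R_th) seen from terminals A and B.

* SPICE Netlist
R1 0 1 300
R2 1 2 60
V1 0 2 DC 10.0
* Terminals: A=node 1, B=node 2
Step 1 — V_th is the open-circuit voltage V_A - V_B (nothing connected across the terminals).
Nodal analysis, taking node 2 as the 0 V reference.
Source V1 fixes V_0 = 10 V.
KCL at each unknown node (sum of currents leaving = 0; resistances in Ω):
  Node 1: (V_1 - 10)/300 + (V_1 - 0)/60 = 0
Collecting terms: 0.02 × V_1 = 0.03333  =>  V_1 = 1.667 V
V_th = V_1 - V_2 = 1.667 - 0 = 1.667 V
Step 2 — R_th: zero the source — replace V1 by a short circuit (node 2 merges into node 0) — and find the resistance seen between A (node 1) and B (node 0).
Reduce the network between node 1 (A) and node 0 (B) by series/parallel combination:
  Rp1 = R1 ‖ R2 (parallel, both between nodes 0 and 1) = 1/(1/300 + 1/60) = 50 Ω
R_th = 50 Ω

Final answer: V_th = 1.667 V, R_th = 50 Ω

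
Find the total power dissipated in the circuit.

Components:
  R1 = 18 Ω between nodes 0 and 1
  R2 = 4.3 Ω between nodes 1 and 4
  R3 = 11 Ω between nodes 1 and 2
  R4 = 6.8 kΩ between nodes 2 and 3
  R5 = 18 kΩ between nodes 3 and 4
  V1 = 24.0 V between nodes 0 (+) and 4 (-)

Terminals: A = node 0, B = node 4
Nodal analysis, taking node 4 as the 0 V reference.
Source V1 fixes V_0 = 24 V.
KCL at each unknown node (sum of currents leaving = 0; resistances in Ω):
  Node 1: (V_1 - 24)/18 + (V_1 - 0)/4.3 + (V_1 - V_2)/11 = 0
  Node 2: (V_2 - V_1)/11 + (V_2 - V_3)/6800 = 0
  Node 3: (V_3 - V_2)/6800 + (V_3 - 0)/18000 = 0
Collecting terms (coefficients in siemens):
  0.379·V_1 - 0.09091·V_2 = 1.333
  0.09106·V_2 - 0.09091·V_1 - 0.0001471·V_3 = 0
  0.0002026·V_3 - 0.0001471·V_2 = 0
Solving these 3 simultaneous equations (Gaussian elimination) gives:
  V_1 = 4.627 V, V_2 = 4.625 V, V_3 = 3.357 V
Power in each resistor, P = (ΔV)²/R:
  P_R1 = (24 - 4.627)²/18 = 20.85 W
  P_R2 = (4.627 - 0)²/4.3 = 4.979 W
  P_R3 = (4.627 - 4.625)²/11 = 0.0000003826 W
  P_R4 = (4.625 - 3.357)²/6800 = 0.0002365 W
  P_R5 = (3.357 - 0)²/18000 = 0.0006261 W
P_total = P_R1 + P_R2 + P_R3 + P_R4 + P_R5 = 25.83 W

Final answer: 25.83 W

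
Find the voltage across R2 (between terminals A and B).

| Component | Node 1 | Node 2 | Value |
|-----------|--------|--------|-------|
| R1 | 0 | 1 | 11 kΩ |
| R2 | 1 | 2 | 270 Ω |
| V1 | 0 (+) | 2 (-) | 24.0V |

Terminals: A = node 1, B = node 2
R1 and R2 are in series across V1 (node 0 → node 1 → node 2), and the output A–B is taken across R2, so this is a voltage divider.
Series current: I = V1/(R1 + R2) = 24/(11000 + 270) = 24/11270 = 0.00213 A
V_R2 = I × R2 = V1 × R2/(R1 + R2) = 24 × 270/11270 = 0.575 V

Final answer: 0.575 V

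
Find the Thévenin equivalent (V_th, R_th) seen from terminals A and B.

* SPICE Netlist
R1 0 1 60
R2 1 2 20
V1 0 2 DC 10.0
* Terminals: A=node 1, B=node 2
Step 1 — V_th is the open-circuit voltage V_A - V_B (nothing connected across the terminals).
Nodal analysis, taking node 2 as the 0 V reference.
Source V1 fixes V_0 = 10 V.
KCL at each unknown node (sum of currents leaving = 0; resistances in Ω):
  Node 1: (V_1 - 10)/60 + (V_1 - 0)/20 = 0
Collecting terms: 0.06667 × V_1 = 0.1667  =>  V_1 = 2.5 V
V_th = V_1 - V_2 = 2.5 - 0 = 2.5 V
Step 2 — R_th: zero the source — replace V1 by a short circuit (node 2 merges into node 0) — and find the resistance seen between A (node 1) and B (node 0).
Reduce the network between node 1 (A) and node 0 (B) by series/parallel combination:
  Rp1 = R1 ‖ R2 (parallel, both between nodes 0 and 1) = 1/(1/60 + 1/20) = 15 Ω
R_th = 15 Ω

Final answer: V_th = 2.5 V, R_th = 15 Ω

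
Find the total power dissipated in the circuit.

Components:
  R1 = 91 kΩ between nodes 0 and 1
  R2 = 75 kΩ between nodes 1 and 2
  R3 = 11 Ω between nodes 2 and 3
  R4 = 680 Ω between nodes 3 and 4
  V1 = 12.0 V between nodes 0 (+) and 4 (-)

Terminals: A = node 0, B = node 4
Nodal analysis, taking node 4 as the 0 V reference.
Source V1 fixes V_0 = 12 V.
KCL at each unknown node (sum of currents leaving = 0; resistances in Ω):
  Node 1: (V_1 - 12)/91000 + (V_1 - V_2)/75000 = 0
  Node 2: (V_2 - V_1)/75000 + (V_2 - V_3)/11 = 0
  Node 3: (V_3 - V_2)/11 + (V_3 - 0)/680 = 0
Collecting terms (coefficients in siemens):
  0.00002432·V_1 - 0.00001333·V_2 = 0.0001319
  0.09092·V_2 - 0.00001333·V_1 - 0.09091·V_3 = 0
  0.09238·V_3 - 0.09091·V_2 = 0
Solving these 3 simultaneous equations (Gaussian elimination) gives:
  V_1 = 5.449 V, V_2 = 0.04974 V, V_3 = 0.04895 V
Power in each resistor, P = (ΔV)²/R:
  P_R1 = (12 - 5.449)²/91000 = 0.0004716 W
  P_R2 = (5.449 - 0.04974)²/75000 = 0.0003887 W
  P_R3 = (0.04974 - 0.04895)²/11 = 0.00000005701 W
  P_R4 = (0.04895 - 0)²/680 = 0.000003524 W
P_total = P_R1 + P_R2 + P_R3 + P_R4 = 0.0008639 W

Final answer: 0.0008639 W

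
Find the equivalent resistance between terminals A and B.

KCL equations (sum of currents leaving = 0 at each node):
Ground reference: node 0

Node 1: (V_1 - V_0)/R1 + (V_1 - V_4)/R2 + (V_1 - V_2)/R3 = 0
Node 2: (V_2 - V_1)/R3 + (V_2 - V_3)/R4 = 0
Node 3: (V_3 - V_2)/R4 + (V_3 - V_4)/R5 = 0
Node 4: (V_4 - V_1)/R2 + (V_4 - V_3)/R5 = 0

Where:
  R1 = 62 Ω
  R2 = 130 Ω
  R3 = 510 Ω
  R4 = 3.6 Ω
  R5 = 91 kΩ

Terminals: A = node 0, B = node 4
Reduce the network between node 0 (A) and node 4 (B) by series/parallel combination:
  Rs1 = R3 + R4 (series, joined only at node 2) = 510 + 3.6 = 513.6 Ω
  Rs2 = R5 + Rs1 (series, joined only at node 3) = 91000 + 513.6 = 91510 Ω
  Rp1 = R2 ‖ Rs2 (parallel, both between nodes 1 and 4) = 1/(1/130 + 1/91510) = 129.8 Ω
  Rs3 = R1 + Rp1 (series, joined only at node 1) = 62 + 129.8 = 191.8 Ω
R_eq = 191.8 Ω

Final answer: 191.8 Ω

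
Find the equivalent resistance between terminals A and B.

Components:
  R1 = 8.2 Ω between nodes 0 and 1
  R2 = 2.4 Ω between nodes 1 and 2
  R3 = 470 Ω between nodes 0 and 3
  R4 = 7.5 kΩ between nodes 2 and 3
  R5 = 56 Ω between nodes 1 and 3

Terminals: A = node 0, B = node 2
The network is not a plain series/parallel combination. Inject a 1 A test current into terminal A (node 0) and return it from terminal B (node 2); then R_eq = V_A / (1 A).
Nodal analysis, taking node 2 as the 0 V reference.
Current source I_test pushes 1 A into node 0 and draws it out of node 2.
KCL at each unknown node (sum of currents leaving = 0; resistances in Ω):
  Node 0: (V_0 - V_1)/8.2 + (V_0 - V_3)/470 - 1 = 0
  Node 1: (V_1 - V_0)/8.2 + (V_1 - 0)/2.4 + (V_1 - V_3)/56 = 0
  Node 3: (V_3 - V_0)/470 + (V_3 - V_1)/56 + (V_3 - 0)/7500 = 0
Collecting terms (coefficients in siemens):
  0.1241·V_0 - 0.122·V_1 - 0.002128·V_3 = 1
  0.5565·V_1 - 0.122·V_0 - 0.01786·V_3 = 0
  0.02012·V_3 - 0.002128·V_0 - 0.01786·V_1 = 0
Solving these 3 simultaneous equations (Gaussian elimination) gives:
  V_0 = 10.47 V, V_1 = 2.399 V, V_3 = 3.237 V
R_eq = V_0 / 1 A = 10.47 Ω

Final answer: 10.47 Ω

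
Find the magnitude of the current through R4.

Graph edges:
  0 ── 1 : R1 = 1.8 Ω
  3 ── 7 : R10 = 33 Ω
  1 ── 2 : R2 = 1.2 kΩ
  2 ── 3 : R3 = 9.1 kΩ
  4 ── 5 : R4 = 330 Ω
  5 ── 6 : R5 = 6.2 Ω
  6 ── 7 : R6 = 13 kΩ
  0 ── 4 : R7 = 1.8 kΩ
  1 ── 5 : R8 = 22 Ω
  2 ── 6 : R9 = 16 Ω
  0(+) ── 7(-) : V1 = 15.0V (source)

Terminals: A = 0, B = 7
Nodal analysis, taking node 7 as the 0 V reference.
Source V1 fixes V_0 = 15 V.
KCL at each unknown node (sum of currents leaving = 0; resistances in Ω):
  Node 1: (V_1 - 15)/1.8 + (V_1 - V_2)/1200 + (V_1 - V_5)/22 = 0
  Node 2: (V_2 - V_1)/1200 + (V_2 - V_3)/9100 + (V_2 - V_6)/16 = 0
  Node 3: (V_3 - V_2)/9100 + (V_3 - 0)/33 = 0
  Node 4: (V_4 - V_5)/330 + (V_4 - 15)/1800 = 0
  Node 5: (V_5 - V_4)/330 + (V_5 - V_6)/6.2 + (V_5 - V_1)/22 = 0
  Node 6: (V_6 - V_5)/6.2 + (V_6 - 0)/13000 + (V_6 - V_2)/16 = 0
Collecting terms (coefficients in siemens):
  0.6018·V_1 - 0.0008333·V_2 - 0.04545·V_5 = 8.333
  0.06344·V_2 - 0.0008333·V_1 - 0.0001099·V_3 - 0.0625·V_6 = 0
  0.03041·V_3 - 0.0001099·V_2 = 0
  0.003586·V_4 - 0.00303·V_5 = 0.008333
  0.2098·V_5 - 0.04545·V_1 - 0.00303·V_4 - 0.1613·V_6 = 0
  0.2239·V_6 - 0.0625·V_2 - 0.1613·V_5 = 0
Solving these 6 simultaneous equations (Gaussian elimination) gives:
  V_1 = 15 V, V_2 = 14.89 V, V_3 = 0.05382 V, V_4 = 14.95 V
  V_5 = 14.94 V, V_6 = 14.92 V
I_R4 = (V_4 - V_5)/R4 = (14.95 - 14.94)/330 = 0.00002985 A
|I_R4| = 0.00002985 A

Final answer: |I_R4| = 2.985e-05 A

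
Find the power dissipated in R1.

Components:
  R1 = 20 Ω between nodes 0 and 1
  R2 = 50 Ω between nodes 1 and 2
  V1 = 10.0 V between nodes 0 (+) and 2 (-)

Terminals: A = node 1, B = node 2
Nodal analysis, taking node 2 as the 0 V reference.
Source V1 fixes V_0 = 10 V.
KCL at each unknown node (sum of currents leaving = 0; resistances in Ω):
  Node 1: (V_1 - 10)/20 + (V_1 - 0)/50 = 0
Collecting terms: 0.07 × V_1 = 0.5  =>  V_1 = 7.143 V
I_R1 = (V_0 - V_1)/R1 = (10 - 7.143)/20 = 0.1429 A
P_R1 = I_R1² × R1 = (0.1429)² × 20 = 0.4082 W

Final answer: 0.4082 W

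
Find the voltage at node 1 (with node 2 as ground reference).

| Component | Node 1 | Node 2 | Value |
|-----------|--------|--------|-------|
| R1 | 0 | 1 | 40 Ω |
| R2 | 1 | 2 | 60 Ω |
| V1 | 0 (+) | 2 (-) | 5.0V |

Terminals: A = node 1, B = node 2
Nodal analysis, taking node 2 as the 0 V reference.
Source V1 fixes V_0 = 5 V.
KCL at each unknown node (sum of currents leaving = 0; resistances in Ω):
  Node 1: (V_1 - 5)/40 + (V_1 - 0)/60 = 0
Collecting terms: 0.04167 × V_1 = 0.125  =>  V_1 = 3 V
The requested potential is V_1 = 3 V.

Final answer: V_1 = 3 V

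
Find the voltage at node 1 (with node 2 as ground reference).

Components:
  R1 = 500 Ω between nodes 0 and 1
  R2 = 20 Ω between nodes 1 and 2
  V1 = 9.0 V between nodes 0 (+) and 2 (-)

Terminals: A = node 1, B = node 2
Nodal analysis, taking node 2 as the 0 V reference.
Source V1 fixes V_0 = 9 V.
KCL at each unknown node (sum of currents leaving = 0; resistances in Ω):
  Node 1: (V_1 - 9)/500 + (V_1 - 0)/20 = 0
Collecting terms: 0.052 × V_1 = 0.018  =>  V_1 = 0.3462 V
The requested potential is V_1 = 0.3462 V.

Final answer: V_1 = 0.3462 V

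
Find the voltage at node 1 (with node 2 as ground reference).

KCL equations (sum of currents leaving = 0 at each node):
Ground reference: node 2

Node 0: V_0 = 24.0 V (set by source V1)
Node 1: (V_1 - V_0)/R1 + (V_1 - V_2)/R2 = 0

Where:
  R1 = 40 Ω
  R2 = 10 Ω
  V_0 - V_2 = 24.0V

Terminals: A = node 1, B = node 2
Nodal analysis, taking node 2 as the 0 V reference.
Source V1 fixes V_0 = 24 V.
KCL at each unknown node (sum of currents leaving = 0; resistances in Ω):
  Node 1: (V_1 - 24)/40 + (V_1 - 0)/10 = 0
Collecting terms: 0.125 × V_1 = 0.6  =>  V_1 = 4.8 V
The requested potential is V_1 = 4.8 V.

Final answer: V_1 = 4.8 V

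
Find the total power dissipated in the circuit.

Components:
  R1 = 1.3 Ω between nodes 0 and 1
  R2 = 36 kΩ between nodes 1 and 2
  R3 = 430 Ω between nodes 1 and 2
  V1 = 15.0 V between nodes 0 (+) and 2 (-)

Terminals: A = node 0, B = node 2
Nodal analysis, taking node 2 as the 0 V reference.
Source V1 fixes V_0 = 15 V.
KCL at each unknown node (sum of currents leaving = 0; resistances in Ω):
  Node 1: (V_1 - 15)/1.3 + (V_1 - 0)/36000 + (V_1 - 0)/430 = 0
Collecting terms: 0.7716 × V_1 = 11.54  =>  V_1 = 14.95 V
Power in each resistor, P = (ΔV)²/R:
  P_R1 = (15 - 14.95)²/1.3 = 0.00161 W
  P_R2 = (14.95 - 0)²/36000 = 0.006212 W
  P_R3 = (14.95 - 0)²/430 = 0.5201 W
P_total = P_R1 + P_R2 + P_R3 = 0.5279 W

Final answer: 0.5279 W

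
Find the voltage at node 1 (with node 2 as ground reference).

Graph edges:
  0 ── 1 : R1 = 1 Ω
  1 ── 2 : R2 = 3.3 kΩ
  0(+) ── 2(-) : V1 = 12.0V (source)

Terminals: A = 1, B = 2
Nodal analysis, taking node 2 as the 0 V reference.
Source V1 fixes V_0 = 12 V.
KCL at each unknown node (sum of currents leaving = 0; resistances in Ω):
  Node 1: (V_1 - 12)/1 + (V_1 - 0)/3300 = 0
Collecting terms: 1 × V_1 = 12  =>  V_1 = 12 V
The requested potential is V_1 = 12 V.

Final answer: V_1 = 12 V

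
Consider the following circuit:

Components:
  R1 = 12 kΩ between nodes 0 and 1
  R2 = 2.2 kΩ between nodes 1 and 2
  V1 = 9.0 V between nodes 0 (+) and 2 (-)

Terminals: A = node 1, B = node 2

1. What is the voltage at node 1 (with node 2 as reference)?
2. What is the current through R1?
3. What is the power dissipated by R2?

Nodal analysis, taking node 2 as the 0 V reference.
Source V1 fixes V_0 = 9 V.
KCL at each unknown node (sum of currents leaving = 0; resistances in Ω):
  Node 1: (V_1 - 9)/12000 + (V_1 - 0)/2200 = 0
Collecting terms: 0.0005379 × V_1 = 0.00075  =>  V_1 = 1.394 V
Part 1:
  Read off the nodal solution: V_1 = 1.394 V
Part 2:
  I_R1 = (V_0 - V_1)/R1 = (9 - 1.394)/12000 = 0.0006338 A
  Magnitude: I_R1 = 0.0006338 A
Part 3:
  I_R2 = (V_1 - V_2)/R2 = (1.394 - 0)/2200 = 0.0006338 A
  P_R2 = I_R2² × R2 = (0.0006338)² × 2200 = 0.0008838 W

Final answers:
1. V_1 = 1.394 V
2. I_R1 = 0.0006338 A
3. P_R2 = 0.0008838 W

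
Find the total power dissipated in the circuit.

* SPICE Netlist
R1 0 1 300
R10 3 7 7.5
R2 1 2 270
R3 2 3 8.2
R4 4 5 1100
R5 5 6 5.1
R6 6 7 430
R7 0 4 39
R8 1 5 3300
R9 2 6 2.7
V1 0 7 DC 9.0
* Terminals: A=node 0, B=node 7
Nodal analysis, taking node 7 as the 0 V reference.
Source V1 fixes V_0 = 9 V.
KCL at each unknown node (sum of currents leaving = 0; resistances in Ω):
  Node 1: (V_1 - 9)/300 + (V_1 - V_2)/270 + (V_1 - V_5)/3300 = 0
  Node 2: (V_2 - V_1)/270 + (V_2 - V_3)/8.2 + (V_2 - V_6)/2.7 = 0
  Node 3: (V_3 - V_2)/8.2 + (V_3 - 0)/7.5 = 0
  Node 4: (V_4 - V_5)/1100 + (V_4 - 9)/39 = 0
  Node 5: (V_5 - V_4)/1100 + (V_5 - V_6)/5.1 + (V_5 - V_1)/3300 = 0
  Node 6: (V_6 - V_5)/5.1 + (V_6 - 0)/430 + (V_6 - V_2)/2.7 = 0
Collecting terms (coefficients in siemens):
  0.00734·V_1 - 0.003704·V_2 - 0.000303·V_5 = 0.03
  0.496·V_2 - 0.003704·V_1 - 0.122·V_3 - 0.3704·V_6 = 0
  0.2553·V_3 - 0.122·V_2 = 0
  0.02655·V_4 - 0.0009091·V_5 = 0.2308
  0.1973·V_5 - 0.000303·V_1 - 0.0009091·V_4 - 0.1961·V_6 = 0
  0.5688·V_6 - 0.3704·V_2 - 0.1961·V_5 = 0
Solving these 6 simultaneous equations (Gaussian elimination) gives:
  V_1 = 4.282 V, V_2 = 0.3516 V, V_3 = 0.168 V, V_4 = 8.706 V
  V_5 = 0.4172 V, V_6 = 0.3728 V
Power in each resistor, P = (ΔV)²/R:
  P_R1 = (9 - 4.282)²/300 = 0.0742 W
  P_R2 = (4.282 - 0.3516)²/270 = 0.05721 W
  P_R3 = (0.3516 - 0.168)²/8.2 = 0.004113 W
  P_R4 = (8.706 - 0.4172)²/1100 = 0.06246 W
  P_R5 = (0.4172 - 0.3728)²/5.1 = 0.0003866 W
  P_R6 = (0.3728 - 0)²/430 = 0.0003232 W
  P_R7 = (9 - 8.706)²/39 = 0.002215 W
  P_R8 = (4.282 - 0.4172)²/3300 = 0.004526 W
  P_R9 = (0.3516 - 0.3728)²/2.7 = 0.0001659 W
  P_R10 = (0.168 - 0)²/7.5 = 0.003762 W
P_total = P_R1 + P_R2 + P_R3 + P_R4 + P_R5 + P_R6 + P_R7 + P_R8 + P_R9 + P_R10 = 0.2094 W

Final answer: 0.2094 W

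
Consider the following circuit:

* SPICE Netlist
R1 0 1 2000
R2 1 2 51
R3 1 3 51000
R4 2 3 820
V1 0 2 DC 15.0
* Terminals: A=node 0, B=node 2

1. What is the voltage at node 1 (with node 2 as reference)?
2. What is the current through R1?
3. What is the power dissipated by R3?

Nodal analysis, taking node 2 as the 0 V reference.
Source V1 fixes V_0 = 15 V.
KCL at each unknown node (sum of currents leaving = 0; resistances in Ω):
  Node 1: (V_1 - 15)/2000 + (V_1 - 0)/51 + (V_1 - V_3)/51000 = 0
  Node 3: (V_3 - V_1)/51000 + (V_3 - 0)/820 = 0
Collecting terms (coefficients in siemens):
  0.02013·V_1 - 0.00001961·V_3 = 0.0075
  0.001239·V_3 - 0.00001961·V_1 = 0
Determinant D = (0.02013)(0.001239) - (-0.00001961)(-0.00001961) = 0.00002494
V_1 = [(0.0075)(0.001239) - (-0.00001961)(0)]/D = 0.3726 V
V_3 = [(0.02013)(0) - (0.0075)(-0.00001961)]/D = 0.005897 V
Part 1:
  Read off the nodal solution: V_1 = 0.3726 V
Part 2:
  I_R1 = (V_0 - V_1)/R1 = (15 - 0.3726)/2000 = 0.007314 A
  Magnitude: I_R1 = 0.007314 A
Part 3:
  I_R3 = (V_1 - V_3)/R3 = (0.3726 - 0.005897)/51000 = 0.000007191 A
  P_R3 = I_R3² × R3 = (0.000007191)² × 51000 = 0.000002637 W

Final answers:
1. V_1 = 0.3726 V
2. I_R1 = 0.007314 A
3. P_R3 = 2.637e-06 W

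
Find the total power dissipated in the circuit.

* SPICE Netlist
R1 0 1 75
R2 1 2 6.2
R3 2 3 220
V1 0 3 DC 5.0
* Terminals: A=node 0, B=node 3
Nodal analysis, taking node 3 as the 0 V reference.
Source V1 fixes V_0 = 5 V.
KCL at each unknown node (sum of currents leaving = 0; resistances in Ω):
  Node 1: (V_1 - 5)/75 + (V_1 - V_2)/6.2 = 0
  Node 2: (V_2 - V_1)/6.2 + (V_2 - 0)/220 = 0
Collecting terms (coefficients in siemens):
  0.1746·V_1 - 0.1613·V_2 = 0.06667
  0.1658·V_2 - 0.1613·V_1 = 0
Determinant D = (0.1746)(0.1658) - (-0.1613)(-0.1613) = 0.002944
V_1 = [(0.06667)(0.1658) - (-0.1613)(0)]/D = 3.755 V
V_2 = [(0.1746)(0) - (0.06667)(-0.1613)]/D = 3.652 V
Power in each resistor, P = (ΔV)²/R:
  P_R1 = (5 - 3.755)²/75 = 0.02067 W
  P_R2 = (3.755 - 3.652)²/6.2 = 0.001709 W
  P_R3 = (3.652 - 0)²/220 = 0.06063 W
P_total = P_R1 + P_R2 + P_R3 = 0.083 W

Final answer: 0.083 W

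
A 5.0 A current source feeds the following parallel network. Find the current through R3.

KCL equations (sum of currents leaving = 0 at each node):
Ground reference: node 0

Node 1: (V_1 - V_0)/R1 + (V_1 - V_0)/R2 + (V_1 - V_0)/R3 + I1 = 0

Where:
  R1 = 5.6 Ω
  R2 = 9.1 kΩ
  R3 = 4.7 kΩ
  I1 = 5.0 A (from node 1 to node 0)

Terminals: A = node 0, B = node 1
All resistors sit directly between nodes 0 and 1, so they are in parallel and share one voltage V; the full source current 5 A splits among them.
1/R_par = 1/5.6 + 1/9100 + 1/4700 = 0.1789 S  =>  R_par = 5.59 Ω
V = I × R_par = 5 × 5.59 = 27.95 V
I_R3 = V/R3 = 27.95/4700 = 0.005947 A

Final answer: 0.005947 A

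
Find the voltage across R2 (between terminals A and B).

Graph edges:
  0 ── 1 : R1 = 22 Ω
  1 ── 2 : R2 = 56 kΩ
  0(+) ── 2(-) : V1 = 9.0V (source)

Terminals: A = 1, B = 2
R1 and R2 are in series across V1 (node 0 → node 1 → node 2), and the output A–B is taken across R2, so this is a voltage divider.
Series current: I = V1/(R1 + R2) = 9/(22 + 56000) = 9/56020 = 0.0001607 A
V_R2 = I × R2 = V1 × R2/(R1 + R2) = 9 × 56000/56020 = 8.996 V

Final answer: 8.996 V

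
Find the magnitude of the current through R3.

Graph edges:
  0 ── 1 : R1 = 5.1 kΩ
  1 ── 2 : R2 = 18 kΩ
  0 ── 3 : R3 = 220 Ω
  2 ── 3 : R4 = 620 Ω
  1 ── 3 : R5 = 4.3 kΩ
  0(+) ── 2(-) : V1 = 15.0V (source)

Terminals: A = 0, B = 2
Nodal analysis, taking node 2 as the 0 V reference.
Source V1 fixes V_0 = 15 V.
KCL at each unknown node (sum of currents leaving = 0; resistances in Ω):
  Node 1: (V_1 - 15)/5100 + (V_1 - 0)/18000 + (V_1 - V_3)/4300 = 0
  Node 3: (V_3 - 15)/220 + (V_3 - 0)/620 + (V_3 - V_1)/4300 = 0
Collecting terms (coefficients in siemens):
  0.0004842·V_1 - 0.0002326·V_3 = 0.002941
  0.006391·V_3 - 0.0002326·V_1 = 0.06818
Determinant D = (0.0004842)(0.006391) - (-0.0002326)(-0.0002326) = 0.00000304
V_1 = [(0.002941)(0.006391) - (-0.0002326)(0.06818)]/D = 11.4 V
V_3 = [(0.0004842)(0.06818) - (0.002941)(-0.0002326)]/D = 11.08 V
I_R3 = (V_0 - V_3)/R3 = (15 - 11.08)/220 = 0.0178 A
|I_R3| = 0.0178 A

Final answer: |I_R3| = 0.0178 A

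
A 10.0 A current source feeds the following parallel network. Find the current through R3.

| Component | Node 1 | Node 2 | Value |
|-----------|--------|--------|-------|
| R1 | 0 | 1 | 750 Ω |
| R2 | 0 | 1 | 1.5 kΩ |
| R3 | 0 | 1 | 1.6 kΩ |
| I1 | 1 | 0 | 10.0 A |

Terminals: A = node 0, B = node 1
All resistors sit directly between nodes 0 and 1, so they are in parallel and share one voltage V; the full source current 10 A splits among them.
1/R_par = 1/750 + 1/1500 + 1/1600 = 0.002625 S  =>  R_par = 381 Ω
V = I × R_par = 10 × 381 = 3810 V
I_R3 = V/R3 = 3810/1600 = 2.381 A

Final answer: 2.381 A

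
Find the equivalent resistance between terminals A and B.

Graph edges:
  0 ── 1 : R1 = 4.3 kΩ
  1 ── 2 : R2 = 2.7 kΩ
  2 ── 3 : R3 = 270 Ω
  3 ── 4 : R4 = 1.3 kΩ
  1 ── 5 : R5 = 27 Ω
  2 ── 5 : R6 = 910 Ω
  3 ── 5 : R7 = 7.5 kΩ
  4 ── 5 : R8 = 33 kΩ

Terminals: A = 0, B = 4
The network is not a plain series/parallel combination. Inject a 1 A test current into terminal A (node 0) and return it from terminal B (node 4); then R_eq = V_A / (1 A).
Nodal analysis, taking node 4 as the 0 V reference.
Current source I_test pushes 1 A into node 0 and draws it out of node 4.
KCL at each unknown node (sum of currents leaving = 0; resistances in Ω):
  Node 0: (V_0 - V_1)/4300 - 1 = 0
  Node 1: (V_1 - V_0)/4300 + (V_1 - V_2)/2700 + (V_1 - V_5)/27 = 0
  Node 2: (V_2 - V_1)/2700 + (V_2 - V_3)/270 + (V_2 - V_5)/910 = 0
  Node 3: (V_3 - V_2)/270 + (V_3 - 0)/1300 + (V_3 - V_5)/7500 = 0
  Node 5: (V_5 - V_1)/27 + (V_5 - V_2)/910 + (V_5 - V_3)/7500 + (V_5 - 0)/33000 = 0
Collecting terms (coefficients in siemens):
  0.0002326·V_0 - 0.0002326·V_1 = 1
  0.03764·V_1 - 0.0002326·V_0 - 0.0003704·V_2 - 0.03704·V_5 = 0
  0.005173·V_2 - 0.0003704·V_1 - 0.003704·V_3 - 0.001099·V_5 = 0
  0.004606·V_3 - 0.003704·V_2 - 0.0001333·V_5 = 0
  0.0383·V_5 - 0.03704·V_1 - 0.001099·V_2 - 0.0001333·V_3 = 0
Solving these 5 simultaneous equations (Gaussian elimination) gives:
  V_0 = 6330 V, V_1 = 2030 V, V_2 = 1446 V, V_3 = 1221 V
  V_5 = 2008 V
R_eq = V_0 / 1 A = 6330 Ω = 6.33 kΩ

Final answer: 6.33 kΩ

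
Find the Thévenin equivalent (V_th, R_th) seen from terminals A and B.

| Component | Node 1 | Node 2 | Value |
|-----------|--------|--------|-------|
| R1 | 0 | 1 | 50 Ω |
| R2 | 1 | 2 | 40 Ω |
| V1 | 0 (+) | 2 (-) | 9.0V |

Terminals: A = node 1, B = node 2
Step 1 — V_th is the open-circuit voltage V_A - V_B (nothing connected across the terminals).
Nodal analysis, taking node 2 as the 0 V reference.
Source V1 fixes V_0 = 9 V.
KCL at each unknown node (sum of currents leaving = 0; resistances in Ω):
  Node 1: (V_1 - 9)/50 + (V_1 - 0)/40 = 0
Collecting terms: 0.045 × V_1 = 0.18  =>  V_1 = 4 V
V_th = V_1 - V_2 = 4 - 0 = 4 V
Step 2 — R_th: zero the source — replace V1 by a short circuit (node 2 merges into node 0) — and find the resistance seen between A (node 1) and B (node 0).
Reduce the network between node 1 (A) and node 0 (B) by series/parallel combination:
  Rp1 = R1 ‖ R2 (parallel, both between nodes 0 and 1) = 1/(1/50 + 1/40) = 22.22 Ω
R_th = 22.22 Ω

Final answer: V_th = 4 V, R_th = 22.22 Ω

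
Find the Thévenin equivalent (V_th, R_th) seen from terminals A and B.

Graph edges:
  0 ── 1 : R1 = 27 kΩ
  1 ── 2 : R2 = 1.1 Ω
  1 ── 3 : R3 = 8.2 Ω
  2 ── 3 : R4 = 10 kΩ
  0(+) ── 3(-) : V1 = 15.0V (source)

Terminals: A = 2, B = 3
Step 1 — V_th is the open-circuit voltage V_A - V_B (nothing connected across the terminals).
Nodal analysis, taking node 3 as the 0 V reference.
Source V1 fixes V_0 = 15 V.
KCL at each unknown node (sum of currents leaving = 0; resistances in Ω):
  Node 1: (V_1 - 15)/27000 + (V_1 - V_2)/1.1 + (V_1 - 0)/8.2 = 0
  Node 2: (V_2 - V_1)/1.1 + (V_2 - 0)/10000 = 0
Collecting terms (coefficients in siemens):
  1.031·V_1 - 0.9091·V_2 = 0.0005556
  0.9092·V_2 - 0.9091·V_1 = 0
Determinant D = (1.031)(0.9092) - (-0.9091)(-0.9091) = 0.111
V_1 = [(0.0005556)(0.9092) - (-0.9091)(0)]/D = 0.00455 V
V_2 = [(1.031)(0) - (0.0005556)(-0.9091)]/D = 0.00455 V
V_th = V_2 - V_3 = 0.00455 - 0 = 0.00455 V
Step 2 — R_th: zero the source — replace V1 by a short circuit (node 3 merges into node 0) — and find the resistance seen between A (node 2) and B (node 0).
Reduce the network between node 2 (A) and node 0 (B) by series/parallel combination:
  Rp1 = R1 ‖ R3 (parallel, both between nodes 0 and 1) = 1/(1/27000 + 1/8.2) = 8.198 Ω
  Rs1 = R2 + Rp1 (series, joined only at node 1) = 1.1 + 8.198 = 9.298 Ω
  Rp2 = R4 ‖ Rs1 (parallel, both between nodes 0 and 2) = 1/(1/10000 + 1/9.298) = 9.289 Ω
R_th = 9.289 Ω

Final answer: V_th = 0.00455 V, R_th = 9.289 Ω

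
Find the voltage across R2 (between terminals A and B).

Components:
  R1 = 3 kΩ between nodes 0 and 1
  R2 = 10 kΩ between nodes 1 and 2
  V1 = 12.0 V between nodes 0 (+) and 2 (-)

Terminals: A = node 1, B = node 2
R1 and R2 are in series across V1 (node 0 → node 1 → node 2), and the output A–B is taken across R2, so this is a voltage divider.
Series current: I = V1/(R1 + R2) = 12/(3000 + 10000) = 12/13000 = 0.0009231 A
V_R2 = I × R2 = V1 × R2/(R1 + R2) = 12 × 10000/13000 = 9.231 V

Final answer: 9.231 V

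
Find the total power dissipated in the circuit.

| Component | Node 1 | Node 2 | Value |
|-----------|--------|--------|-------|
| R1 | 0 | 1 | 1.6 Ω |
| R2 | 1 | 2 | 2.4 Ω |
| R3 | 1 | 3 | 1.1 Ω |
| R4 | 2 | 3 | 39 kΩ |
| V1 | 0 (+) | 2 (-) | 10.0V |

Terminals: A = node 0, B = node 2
Nodal analysis, taking node 2 as the 0 V reference.
Source V1 fixes V_0 = 10 V.
KCL at each unknown node (sum of currents leaving = 0; resistances in Ω):
  Node 1: (V_1 - 10)/1.6 + (V_1 - 0)/2.4 + (V_1 - V_3)/1.1 = 0
  Node 3: (V_3 - V_1)/1.1 + (V_3 - 0)/39000 = 0
Collecting terms (coefficients in siemens):
  1.951·V_1 - 0.9091·V_3 = 6.25
  0.9091·V_3 - 0.9091·V_1 = 0
Determinant D = (1.951)(0.9091) - (-0.9091)(-0.9091) = 0.947
V_1 = [(6.25)(0.9091) - (-0.9091)(0)]/D = 6 V
V_3 = [(1.951)(0) - (6.25)(-0.9091)]/D = 6 V
Power in each resistor, P = (ΔV)²/R:
  P_R1 = (10 - 6)²/1.6 = 10 W
  P_R2 = (6 - 0)²/2.4 = 15 W
  P_R3 = (6 - 6)²/1.1 = 0.00000002603 W
  P_R4 = (0 - 6)²/39000 = 0.000923 W
P_total = P_R1 + P_R2 + P_R3 + P_R4 = 25 W

Final answer: 25 W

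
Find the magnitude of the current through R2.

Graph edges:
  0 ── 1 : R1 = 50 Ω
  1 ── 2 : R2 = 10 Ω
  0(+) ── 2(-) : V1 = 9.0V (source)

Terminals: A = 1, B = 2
Nodal analysis, taking node 2 as the 0 V reference.
Source V1 fixes V_0 = 9 V.
KCL at each unknown node (sum of currents leaving = 0; resistances in Ω):
  Node 1: (V_1 - 9)/50 + (V_1 - 0)/10 = 0
Collecting terms: 0.12 × V_1 = 0.18  =>  V_1 = 1.5 V
I_R2 = (V_1 - V_2)/R2 = (1.5 - 0)/10 = 0.15 A
|I_R2| = 0.15 A

Final answer: |I_R2| = 0.15 A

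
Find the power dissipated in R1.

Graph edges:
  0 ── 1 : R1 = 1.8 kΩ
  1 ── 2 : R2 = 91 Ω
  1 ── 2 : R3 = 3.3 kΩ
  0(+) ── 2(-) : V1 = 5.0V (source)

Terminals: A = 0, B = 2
Nodal analysis, taking node 2 as the 0 V reference.
Source V1 fixes V_0 = 5 V.
KCL at each unknown node (sum of currents leaving = 0; resistances in Ω):
  Node 1: (V_1 - 5)/1800 + (V_1 - 0)/91 + (V_1 - 0)/3300 = 0
Collecting terms: 0.01185 × V_1 = 0.002778  =>  V_1 = 0.2345 V
I_R1 = (V_0 - V_1)/R1 = (5 - 0.2345)/1800 = 0.002648 A
P_R1 = I_R1² × R1 = (0.002648)² × 1800 = 0.01262 W

Final answer: 0.01262 W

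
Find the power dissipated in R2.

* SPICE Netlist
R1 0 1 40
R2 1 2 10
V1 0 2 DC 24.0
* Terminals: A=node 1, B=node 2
Nodal analysis, taking node 2 as the 0 V reference.
Source V1 fixes V_0 = 24 V.
KCL at each unknown node (sum of currents leaving = 0; resistances in Ω):
  Node 1: (V_1 - 24)/40 + (V_1 - 0)/10 = 0
Collecting terms: 0.125 × V_1 = 0.6  =>  V_1 = 4.8 V
I_R2 = (V_1 - V_2)/R2 = (4.8 - 0)/10 = 0.48 A
P_R2 = I_R2² × R2 = (0.48)² × 10 = 2.304 W

Final answer: 2.304 W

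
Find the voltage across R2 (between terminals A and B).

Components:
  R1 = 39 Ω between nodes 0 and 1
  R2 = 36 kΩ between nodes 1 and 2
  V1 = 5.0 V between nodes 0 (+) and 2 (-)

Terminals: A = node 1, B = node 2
R1 and R2 are in series across V1 (node 0 → node 1 → node 2), and the output A–B is taken across R2, so this is a voltage divider.
Series current: I = V1/(R1 + R2) = 5/(39 + 36000) = 5/36040 = 0.0001387 A
V_R2 = I × R2 = V1 × R2/(R1 + R2) = 5 × 36000/36040 = 4.995 V

Final answer: 4.995 V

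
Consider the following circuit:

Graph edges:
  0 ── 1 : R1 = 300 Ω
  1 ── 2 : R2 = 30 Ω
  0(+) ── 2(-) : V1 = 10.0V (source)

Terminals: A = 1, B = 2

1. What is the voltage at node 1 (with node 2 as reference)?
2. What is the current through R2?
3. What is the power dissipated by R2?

Nodal analysis, taking node 2 as the 0 V reference.
Source V1 fixes V_0 = 10 V.
KCL at each unknown node (sum of currents leaving = 0; resistances in Ω):
  Node 1: (V_1 - 10)/300 + (V_1 - 0)/30 = 0
Collecting terms: 0.03667 × V_1 = 0.03333  =>  V_1 = 0.9091 V
Part 1:
  Read off the nodal solution: V_1 = 0.9091 V
Part 2:
  I_R2 = (V_1 - V_2)/R2 = (0.9091 - 0)/30 = 0.0303 A
  Magnitude: I_R2 = 0.0303 A
Part 3:
  I_R2 = (V_1 - V_2)/R2 = (0.9091 - 0)/30 = 0.0303 A
  P_R2 = I_R2² × R2 = (0.0303)² × 30 = 0.02755 W

Final answers:
1. V_1 = 0.9091 V
2. I_R2 = 0.0303 A
3. P_R2 = 0.02755 W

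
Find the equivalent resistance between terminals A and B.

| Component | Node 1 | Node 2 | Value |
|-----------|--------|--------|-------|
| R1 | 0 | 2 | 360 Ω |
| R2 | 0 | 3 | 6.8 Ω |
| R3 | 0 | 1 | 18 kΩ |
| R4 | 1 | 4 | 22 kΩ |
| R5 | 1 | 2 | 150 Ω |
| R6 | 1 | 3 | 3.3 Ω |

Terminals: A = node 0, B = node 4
Reduce the network between node 0 (A) and node 4 (B) by series/parallel combination:
  Rs1 = R1 + R5 (series, joined only at node 2) = 360 + 150 = 510 Ω
  Rp1 = R3 ‖ Rs1 (parallel, both between nodes 0 and 1) = 1/(1/18000 + 1/510) = 495.9 Ω
  Rs2 = R2 + R6 (series, joined only at node 3) = 6.8 + 3.3 = 10.1 Ω
  Rp2 = Rp1 ‖ Rs2 (parallel, both between nodes 0 and 1) = 1/(1/495.9 + 1/10.1) = 9.898 Ω
  Rs3 = R4 + Rp2 (series, joined only at node 1) = 22000 + 9.898 = 22010 Ω
R_eq = 22.01 kΩ

Final answer: 22.01 kΩ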